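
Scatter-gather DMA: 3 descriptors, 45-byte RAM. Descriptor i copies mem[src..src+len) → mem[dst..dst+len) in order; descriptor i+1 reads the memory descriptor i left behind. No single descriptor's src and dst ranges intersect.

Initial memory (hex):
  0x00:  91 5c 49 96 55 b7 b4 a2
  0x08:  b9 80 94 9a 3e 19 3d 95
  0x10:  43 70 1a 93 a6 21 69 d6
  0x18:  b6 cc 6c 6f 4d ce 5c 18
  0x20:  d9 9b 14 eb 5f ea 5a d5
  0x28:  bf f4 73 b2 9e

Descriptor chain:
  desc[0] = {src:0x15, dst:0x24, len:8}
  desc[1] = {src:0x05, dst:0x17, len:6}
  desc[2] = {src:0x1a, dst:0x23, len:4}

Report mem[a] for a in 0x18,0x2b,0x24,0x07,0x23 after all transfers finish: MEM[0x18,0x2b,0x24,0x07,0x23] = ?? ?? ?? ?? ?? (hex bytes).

#0 dst[0x24+8] := {0x21,0x69,0xd6,0xb6,0xcc,0x6c,0x6f,0x4d}
#1 dst[0x17+6] := {0xb7,0xb4,0xa2,0xb9,0x80,0x94}
#2 dst[0x23+4] := {0xb9,0x80,0x94,0xce}
query mem[0x18]=0xb4, mem[0x2b]=0x4d, mem[0x24]=0x80, mem[0x07]=0xa2, mem[0x23]=0xb9

MEM[0x18,0x2b,0x24,0x07,0x23] = b4 4d 80 a2 b9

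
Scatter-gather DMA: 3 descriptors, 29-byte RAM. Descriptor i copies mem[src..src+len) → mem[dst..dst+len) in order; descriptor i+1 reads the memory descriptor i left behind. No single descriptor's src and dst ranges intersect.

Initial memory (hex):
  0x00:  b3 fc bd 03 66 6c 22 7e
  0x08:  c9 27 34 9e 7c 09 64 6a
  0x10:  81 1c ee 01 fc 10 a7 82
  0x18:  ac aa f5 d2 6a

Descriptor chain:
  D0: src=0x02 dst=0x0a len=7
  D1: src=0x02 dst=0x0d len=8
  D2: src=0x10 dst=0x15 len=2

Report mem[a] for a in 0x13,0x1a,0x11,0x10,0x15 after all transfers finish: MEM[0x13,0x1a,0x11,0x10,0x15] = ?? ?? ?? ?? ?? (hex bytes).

#0 dst[0x0a+7] := {0xbd,0x03,0x66,0x6c,0x22,0x7e,0xc9}
#1 dst[0x0d+8] := {0xbd,0x03,0x66,0x6c,0x22,0x7e,0xc9,0x27}
#2 dst[0x15+2] := {0x6c,0x22}
query mem[0x13]=0xc9, mem[0x1a]=0xf5, mem[0x11]=0x22, mem[0x10]=0x6c, mem[0x15]=0x6c

MEM[0x13,0x1a,0x11,0x10,0x15] = c9 f5 22 6c 6c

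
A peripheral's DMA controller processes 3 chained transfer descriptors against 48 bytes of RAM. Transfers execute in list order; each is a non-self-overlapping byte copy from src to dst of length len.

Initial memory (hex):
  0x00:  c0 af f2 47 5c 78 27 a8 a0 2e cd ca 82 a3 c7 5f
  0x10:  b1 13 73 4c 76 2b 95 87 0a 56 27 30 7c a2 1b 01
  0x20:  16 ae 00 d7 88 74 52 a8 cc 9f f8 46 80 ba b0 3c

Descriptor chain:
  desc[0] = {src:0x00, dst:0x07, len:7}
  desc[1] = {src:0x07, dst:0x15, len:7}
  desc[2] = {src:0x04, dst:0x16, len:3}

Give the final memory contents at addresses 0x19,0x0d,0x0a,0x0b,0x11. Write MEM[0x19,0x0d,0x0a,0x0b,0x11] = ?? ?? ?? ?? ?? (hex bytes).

MEM[0x19,0x0d,0x0a,0x0b,0x11] = 5c 27 47 5c 13

[0] 0x00->0x07 len=7 : c0 af f2 47 5c 78 27
[1] 0x07->0x15 len=7 : c0 af f2 47 5c 78 27
[2] 0x04->0x16 len=3 : 5c 78 27
query mem[0x19]=0x5c, mem[0x0d]=0x27, mem[0x0a]=0x47, mem[0x0b]=0x5c, mem[0x11]=0x13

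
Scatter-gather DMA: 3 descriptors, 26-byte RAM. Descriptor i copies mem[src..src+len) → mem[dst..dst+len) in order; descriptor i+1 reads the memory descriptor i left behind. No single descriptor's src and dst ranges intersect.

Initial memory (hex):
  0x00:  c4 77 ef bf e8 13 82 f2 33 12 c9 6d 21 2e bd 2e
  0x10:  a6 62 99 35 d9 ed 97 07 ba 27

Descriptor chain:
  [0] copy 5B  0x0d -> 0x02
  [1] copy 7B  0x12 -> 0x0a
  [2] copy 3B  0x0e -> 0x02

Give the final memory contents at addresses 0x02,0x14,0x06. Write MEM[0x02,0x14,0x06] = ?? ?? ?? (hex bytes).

MEM[0x02,0x14,0x06] = 97 d9 62

#0 dst[0x02+5] := {0x2e,0xbd,0x2e,0xa6,0x62}
#1 dst[0x0a+7] := {0x99,0x35,0xd9,0xed,0x97,0x07,0xba}
#2 dst[0x02+3] := {0x97,0x07,0xba}
query mem[0x02]=0x97, mem[0x14]=0xd9, mem[0x06]=0x62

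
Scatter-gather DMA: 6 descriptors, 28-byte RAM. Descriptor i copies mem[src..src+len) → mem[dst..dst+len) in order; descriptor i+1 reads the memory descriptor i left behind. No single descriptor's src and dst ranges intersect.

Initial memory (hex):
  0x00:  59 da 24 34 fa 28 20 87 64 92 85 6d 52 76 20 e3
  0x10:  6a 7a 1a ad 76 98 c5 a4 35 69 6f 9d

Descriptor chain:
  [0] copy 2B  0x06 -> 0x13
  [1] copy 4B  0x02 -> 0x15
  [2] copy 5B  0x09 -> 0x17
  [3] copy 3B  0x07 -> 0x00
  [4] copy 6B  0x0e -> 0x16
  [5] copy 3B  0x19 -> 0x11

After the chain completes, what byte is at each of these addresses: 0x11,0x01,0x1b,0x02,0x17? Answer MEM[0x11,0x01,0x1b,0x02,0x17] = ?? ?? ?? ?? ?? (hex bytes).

MEM[0x11,0x01,0x1b,0x02,0x17] = 7a 64 20 92 e3

[0] 0x06->0x13 len=2 : 20 87
[1] 0x02->0x15 len=4 : 24 34 fa 28
[2] 0x09->0x17 len=5 : 92 85 6d 52 76
[3] 0x07->0x00 len=3 : 87 64 92
[4] 0x0e->0x16 len=6 : 20 e3 6a 7a 1a 20
[5] 0x19->0x11 len=3 : 7a 1a 20
query mem[0x11]=0x7a, mem[0x01]=0x64, mem[0x1b]=0x20, mem[0x02]=0x92, mem[0x17]=0xe3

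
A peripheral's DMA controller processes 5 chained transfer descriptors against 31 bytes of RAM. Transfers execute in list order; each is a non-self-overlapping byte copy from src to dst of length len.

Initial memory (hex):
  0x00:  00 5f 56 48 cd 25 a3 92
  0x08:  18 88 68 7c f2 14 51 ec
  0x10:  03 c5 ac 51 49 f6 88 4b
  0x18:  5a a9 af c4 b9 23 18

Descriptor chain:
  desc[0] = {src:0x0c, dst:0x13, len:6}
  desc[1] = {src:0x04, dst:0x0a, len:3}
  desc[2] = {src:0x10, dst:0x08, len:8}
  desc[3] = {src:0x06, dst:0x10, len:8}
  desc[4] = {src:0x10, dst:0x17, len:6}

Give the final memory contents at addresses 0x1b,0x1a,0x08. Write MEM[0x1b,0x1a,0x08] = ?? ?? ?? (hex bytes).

[0] 0x0c->0x13 len=6 : f2 14 51 ec 03 c5
[1] 0x04->0x0a len=3 : cd 25 a3
[2] 0x10->0x08 len=8 : 03 c5 ac f2 14 51 ec 03
[3] 0x06->0x10 len=8 : a3 92 03 c5 ac f2 14 51
[4] 0x10->0x17 len=6 : a3 92 03 c5 ac f2
query mem[0x1b]=0xac, mem[0x1a]=0xc5, mem[0x08]=0x03

MEM[0x1b,0x1a,0x08] = ac c5 03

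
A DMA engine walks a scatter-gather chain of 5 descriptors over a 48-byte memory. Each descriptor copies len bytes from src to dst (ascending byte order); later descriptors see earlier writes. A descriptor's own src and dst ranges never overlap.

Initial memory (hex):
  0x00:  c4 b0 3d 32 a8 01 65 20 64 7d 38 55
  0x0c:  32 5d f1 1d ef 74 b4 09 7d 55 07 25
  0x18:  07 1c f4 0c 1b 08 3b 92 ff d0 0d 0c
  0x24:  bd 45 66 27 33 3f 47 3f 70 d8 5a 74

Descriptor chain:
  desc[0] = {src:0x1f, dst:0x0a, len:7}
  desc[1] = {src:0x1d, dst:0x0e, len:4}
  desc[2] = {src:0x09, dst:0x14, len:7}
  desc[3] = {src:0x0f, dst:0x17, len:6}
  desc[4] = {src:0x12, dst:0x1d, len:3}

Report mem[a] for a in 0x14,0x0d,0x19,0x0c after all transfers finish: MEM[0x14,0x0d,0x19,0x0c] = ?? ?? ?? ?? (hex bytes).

MEM[0x14,0x0d,0x19,0x0c] = 7d 0d ff d0

[0] 0x1f->0x0a len=7 : 92 ff d0 0d 0c bd 45
[1] 0x1d->0x0e len=4 : 08 3b 92 ff
[2] 0x09->0x14 len=7 : 7d 92 ff d0 0d 08 3b
[3] 0x0f->0x17 len=6 : 3b 92 ff b4 09 7d
[4] 0x12->0x1d len=3 : b4 09 7d
query mem[0x14]=0x7d, mem[0x0d]=0x0d, mem[0x19]=0xff, mem[0x0c]=0xd0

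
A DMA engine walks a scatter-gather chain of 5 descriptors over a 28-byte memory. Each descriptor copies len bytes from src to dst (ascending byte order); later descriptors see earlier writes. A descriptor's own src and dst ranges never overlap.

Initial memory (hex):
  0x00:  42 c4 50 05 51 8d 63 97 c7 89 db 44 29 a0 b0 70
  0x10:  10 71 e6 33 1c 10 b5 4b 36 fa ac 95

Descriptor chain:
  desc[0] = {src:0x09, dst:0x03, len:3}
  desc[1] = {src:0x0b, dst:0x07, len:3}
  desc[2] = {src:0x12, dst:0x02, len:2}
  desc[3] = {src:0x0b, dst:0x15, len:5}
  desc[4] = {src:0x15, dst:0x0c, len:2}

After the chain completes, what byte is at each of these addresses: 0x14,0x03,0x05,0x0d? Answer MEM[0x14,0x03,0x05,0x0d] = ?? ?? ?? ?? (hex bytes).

  after D0: wrote 3B at 0x03 = 89db44
  after D1: wrote 3B at 0x07 = 4429a0
  after D2: wrote 2B at 0x02 = e633
  after D3: wrote 5B at 0x15 = 4429a0b070
  after D4: wrote 2B at 0x0c = 4429
query mem[0x14]=0x1c, mem[0x03]=0x33, mem[0x05]=0x44, mem[0x0d]=0x29

MEM[0x14,0x03,0x05,0x0d] = 1c 33 44 29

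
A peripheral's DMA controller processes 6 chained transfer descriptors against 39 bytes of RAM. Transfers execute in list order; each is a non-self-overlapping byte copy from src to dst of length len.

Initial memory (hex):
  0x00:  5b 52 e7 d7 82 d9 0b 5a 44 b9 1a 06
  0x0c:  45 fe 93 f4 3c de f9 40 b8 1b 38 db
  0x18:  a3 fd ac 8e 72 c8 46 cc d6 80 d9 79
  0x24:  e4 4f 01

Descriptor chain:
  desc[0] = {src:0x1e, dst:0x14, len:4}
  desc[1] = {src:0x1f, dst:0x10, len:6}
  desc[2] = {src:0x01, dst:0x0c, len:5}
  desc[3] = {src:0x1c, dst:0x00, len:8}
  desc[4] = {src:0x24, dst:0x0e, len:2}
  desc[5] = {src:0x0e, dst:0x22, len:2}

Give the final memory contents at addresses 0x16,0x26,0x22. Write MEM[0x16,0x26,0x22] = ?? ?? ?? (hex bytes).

[0] 0x1e->0x14 len=4 : 46 cc d6 80
[1] 0x1f->0x10 len=6 : cc d6 80 d9 79 e4
[2] 0x01->0x0c len=5 : 52 e7 d7 82 d9
[3] 0x1c->0x00 len=8 : 72 c8 46 cc d6 80 d9 79
[4] 0x24->0x0e len=2 : e4 4f
[5] 0x0e->0x22 len=2 : e4 4f
query mem[0x16]=0xd6, mem[0x26]=0x01, mem[0x22]=0xe4

MEM[0x16,0x26,0x22] = d6 01 e4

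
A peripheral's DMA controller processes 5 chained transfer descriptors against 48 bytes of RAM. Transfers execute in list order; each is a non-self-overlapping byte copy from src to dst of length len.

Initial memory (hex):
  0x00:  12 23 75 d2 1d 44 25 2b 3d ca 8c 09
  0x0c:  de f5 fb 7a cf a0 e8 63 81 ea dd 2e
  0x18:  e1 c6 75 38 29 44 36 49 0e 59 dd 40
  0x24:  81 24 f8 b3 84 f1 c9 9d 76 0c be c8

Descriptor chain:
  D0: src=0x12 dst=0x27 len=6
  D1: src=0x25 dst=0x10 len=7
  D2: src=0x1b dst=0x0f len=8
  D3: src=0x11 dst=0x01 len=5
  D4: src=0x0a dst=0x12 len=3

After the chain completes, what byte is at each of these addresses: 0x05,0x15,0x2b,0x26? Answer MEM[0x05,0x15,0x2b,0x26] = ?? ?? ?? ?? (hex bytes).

D0: mem[0x27..0x2c] <- [e8 63 81 ea dd 2e]
D1: mem[0x10..0x16] <- [24 f8 e8 63 81 ea dd]
D2: mem[0x0f..0x16] <- [38 29 44 36 49 0e 59 dd]
D3: mem[0x01..0x05] <- [44 36 49 0e 59]
D4: mem[0x12..0x14] <- [8c 09 de]
query mem[0x05]=0x59, mem[0x15]=0x59, mem[0x2b]=0xdd, mem[0x26]=0xf8

MEM[0x05,0x15,0x2b,0x26] = 59 59 dd f8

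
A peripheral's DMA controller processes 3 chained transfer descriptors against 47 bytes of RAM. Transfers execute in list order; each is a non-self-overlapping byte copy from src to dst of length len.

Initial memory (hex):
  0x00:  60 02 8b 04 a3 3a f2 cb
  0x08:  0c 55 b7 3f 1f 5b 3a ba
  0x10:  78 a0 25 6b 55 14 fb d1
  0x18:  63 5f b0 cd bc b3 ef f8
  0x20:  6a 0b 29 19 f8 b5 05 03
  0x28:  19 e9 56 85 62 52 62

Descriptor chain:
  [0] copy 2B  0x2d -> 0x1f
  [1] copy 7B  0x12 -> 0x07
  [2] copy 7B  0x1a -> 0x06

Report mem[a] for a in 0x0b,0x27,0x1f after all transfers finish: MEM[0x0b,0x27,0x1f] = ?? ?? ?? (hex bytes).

MEM[0x0b,0x27,0x1f] = 52 03 52

  after D0: wrote 2B at 0x1f = 5262
  after D1: wrote 7B at 0x07 = 256b5514fbd163
  after D2: wrote 7B at 0x06 = b0cdbcb3ef5262
query mem[0x0b]=0x52, mem[0x27]=0x03, mem[0x1f]=0x52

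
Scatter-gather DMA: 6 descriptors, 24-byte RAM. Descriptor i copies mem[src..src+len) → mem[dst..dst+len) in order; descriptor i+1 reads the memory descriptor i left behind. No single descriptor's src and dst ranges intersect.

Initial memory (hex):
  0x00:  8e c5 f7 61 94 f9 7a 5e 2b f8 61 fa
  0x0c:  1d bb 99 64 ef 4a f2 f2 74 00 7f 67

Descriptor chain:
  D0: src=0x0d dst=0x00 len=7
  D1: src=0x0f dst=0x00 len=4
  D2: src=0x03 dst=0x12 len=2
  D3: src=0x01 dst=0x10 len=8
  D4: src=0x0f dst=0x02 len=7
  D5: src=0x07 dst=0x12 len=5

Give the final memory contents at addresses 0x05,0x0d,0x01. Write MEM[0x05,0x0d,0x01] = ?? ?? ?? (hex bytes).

MEM[0x05,0x0d,0x01] = f2 bb ef

  after D0: wrote 7B at 0x00 = bb9964ef4af2f2
  after D1: wrote 4B at 0x00 = 64ef4af2
  after D2: wrote 2B at 0x12 = f24a
  after D3: wrote 8B at 0x10 = ef4af24af2f25e2b
  after D4: wrote 7B at 0x02 = 64ef4af24af2f2
  after D5: wrote 5B at 0x12 = f2f2f861fa
query mem[0x05]=0xf2, mem[0x0d]=0xbb, mem[0x01]=0xef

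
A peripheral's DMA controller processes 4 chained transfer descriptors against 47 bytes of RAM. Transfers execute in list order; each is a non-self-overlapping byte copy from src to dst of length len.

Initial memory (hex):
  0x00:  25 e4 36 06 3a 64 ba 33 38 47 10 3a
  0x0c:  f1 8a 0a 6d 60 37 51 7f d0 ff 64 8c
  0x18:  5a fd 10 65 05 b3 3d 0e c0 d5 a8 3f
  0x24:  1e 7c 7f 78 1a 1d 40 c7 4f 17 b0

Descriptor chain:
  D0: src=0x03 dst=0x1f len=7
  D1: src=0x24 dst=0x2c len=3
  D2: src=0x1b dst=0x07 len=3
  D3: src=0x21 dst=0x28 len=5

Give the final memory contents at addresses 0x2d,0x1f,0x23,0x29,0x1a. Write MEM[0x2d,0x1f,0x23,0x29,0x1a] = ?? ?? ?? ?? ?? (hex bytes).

MEM[0x2d,0x1f,0x23,0x29,0x1a] = 47 06 33 ba 10

  after D0: wrote 7B at 0x1f = 063a64ba333847
  after D1: wrote 3B at 0x2c = 38477f
  after D2: wrote 3B at 0x07 = 6505b3
  after D3: wrote 5B at 0x28 = 64ba333847
query mem[0x2d]=0x47, mem[0x1f]=0x06, mem[0x23]=0x33, mem[0x29]=0xba, mem[0x1a]=0x10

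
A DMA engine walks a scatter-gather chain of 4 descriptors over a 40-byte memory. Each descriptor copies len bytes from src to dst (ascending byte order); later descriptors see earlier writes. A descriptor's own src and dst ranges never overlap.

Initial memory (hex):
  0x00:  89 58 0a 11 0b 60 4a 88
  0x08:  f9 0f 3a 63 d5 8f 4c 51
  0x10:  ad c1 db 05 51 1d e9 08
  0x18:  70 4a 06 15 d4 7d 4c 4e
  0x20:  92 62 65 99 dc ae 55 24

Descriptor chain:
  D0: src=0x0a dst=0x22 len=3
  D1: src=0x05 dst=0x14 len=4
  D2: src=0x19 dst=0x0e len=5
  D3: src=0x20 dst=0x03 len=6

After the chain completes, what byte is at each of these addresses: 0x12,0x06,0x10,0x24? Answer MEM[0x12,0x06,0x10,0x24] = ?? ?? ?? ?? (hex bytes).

  after D0: wrote 3B at 0x22 = 3a63d5
  after D1: wrote 4B at 0x14 = 604a88f9
  after D2: wrote 5B at 0x0e = 4a0615d47d
  after D3: wrote 6B at 0x03 = 92623a63d5ae
query mem[0x12]=0x7d, mem[0x06]=0x63, mem[0x10]=0x15, mem[0x24]=0xd5

MEM[0x12,0x06,0x10,0x24] = 7d 63 15 d5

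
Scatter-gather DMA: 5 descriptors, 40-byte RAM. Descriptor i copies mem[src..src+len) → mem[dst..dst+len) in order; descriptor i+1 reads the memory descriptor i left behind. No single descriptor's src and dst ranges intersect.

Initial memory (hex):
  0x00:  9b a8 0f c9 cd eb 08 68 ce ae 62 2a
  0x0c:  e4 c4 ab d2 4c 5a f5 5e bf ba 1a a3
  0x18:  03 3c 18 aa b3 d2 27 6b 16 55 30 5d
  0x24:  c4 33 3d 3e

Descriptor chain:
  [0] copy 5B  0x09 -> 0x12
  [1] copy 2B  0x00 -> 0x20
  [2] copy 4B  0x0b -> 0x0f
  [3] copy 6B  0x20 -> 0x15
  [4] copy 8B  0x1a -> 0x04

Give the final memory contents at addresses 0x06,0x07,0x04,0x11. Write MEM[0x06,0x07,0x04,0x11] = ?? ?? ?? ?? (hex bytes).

MEM[0x06,0x07,0x04,0x11] = b3 d2 33 c4

#0 dst[0x12+5] := {0xae,0x62,0x2a,0xe4,0xc4}
#1 dst[0x20+2] := {0x9b,0xa8}
#2 dst[0x0f+4] := {0x2a,0xe4,0xc4,0xab}
#3 dst[0x15+6] := {0x9b,0xa8,0x30,0x5d,0xc4,0x33}
#4 dst[0x04+8] := {0x33,0xaa,0xb3,0xd2,0x27,0x6b,0x9b,0xa8}
query mem[0x06]=0xb3, mem[0x07]=0xd2, mem[0x04]=0x33, mem[0x11]=0xc4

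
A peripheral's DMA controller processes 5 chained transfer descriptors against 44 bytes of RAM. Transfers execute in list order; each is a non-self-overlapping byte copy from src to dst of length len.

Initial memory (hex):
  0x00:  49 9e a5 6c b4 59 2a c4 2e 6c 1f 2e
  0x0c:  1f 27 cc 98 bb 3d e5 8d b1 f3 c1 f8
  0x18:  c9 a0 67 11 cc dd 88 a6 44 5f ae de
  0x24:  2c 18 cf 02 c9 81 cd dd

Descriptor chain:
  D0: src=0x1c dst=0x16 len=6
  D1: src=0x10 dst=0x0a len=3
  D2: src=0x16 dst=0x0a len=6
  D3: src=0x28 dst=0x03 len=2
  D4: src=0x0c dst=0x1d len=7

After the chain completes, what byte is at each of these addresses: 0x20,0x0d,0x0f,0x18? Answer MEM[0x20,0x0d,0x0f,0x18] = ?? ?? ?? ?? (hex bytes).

MEM[0x20,0x0d,0x0f,0x18] = 5f a6 5f 88

  after D0: wrote 6B at 0x16 = ccdd88a6445f
  after D1: wrote 3B at 0x0a = bb3de5
  after D2: wrote 6B at 0x0a = ccdd88a6445f
  after D3: wrote 2B at 0x03 = c981
  after D4: wrote 7B at 0x1d = 88a6445fbb3de5
query mem[0x20]=0x5f, mem[0x0d]=0xa6, mem[0x0f]=0x5f, mem[0x18]=0x88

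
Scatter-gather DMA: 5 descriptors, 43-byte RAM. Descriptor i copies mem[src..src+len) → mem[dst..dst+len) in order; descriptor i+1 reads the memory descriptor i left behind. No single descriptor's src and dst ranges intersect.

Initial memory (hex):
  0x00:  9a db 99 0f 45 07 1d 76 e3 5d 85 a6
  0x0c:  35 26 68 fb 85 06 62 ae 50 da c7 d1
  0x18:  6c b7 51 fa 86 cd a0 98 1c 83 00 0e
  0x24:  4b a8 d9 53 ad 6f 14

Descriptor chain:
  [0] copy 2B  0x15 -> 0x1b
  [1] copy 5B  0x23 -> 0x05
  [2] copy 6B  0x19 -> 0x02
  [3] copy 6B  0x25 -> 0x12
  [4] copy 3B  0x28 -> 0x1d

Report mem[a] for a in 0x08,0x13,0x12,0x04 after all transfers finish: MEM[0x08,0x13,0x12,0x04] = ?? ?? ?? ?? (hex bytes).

MEM[0x08,0x13,0x12,0x04] = d9 d9 a8 da

  after D0: wrote 2B at 0x1b = dac7
  after D1: wrote 5B at 0x05 = 0e4ba8d953
  after D2: wrote 6B at 0x02 = b751dac7cda0
  after D3: wrote 6B at 0x12 = a8d953ad6f14
  after D4: wrote 3B at 0x1d = ad6f14
query mem[0x08]=0xd9, mem[0x13]=0xd9, mem[0x12]=0xa8, mem[0x04]=0xda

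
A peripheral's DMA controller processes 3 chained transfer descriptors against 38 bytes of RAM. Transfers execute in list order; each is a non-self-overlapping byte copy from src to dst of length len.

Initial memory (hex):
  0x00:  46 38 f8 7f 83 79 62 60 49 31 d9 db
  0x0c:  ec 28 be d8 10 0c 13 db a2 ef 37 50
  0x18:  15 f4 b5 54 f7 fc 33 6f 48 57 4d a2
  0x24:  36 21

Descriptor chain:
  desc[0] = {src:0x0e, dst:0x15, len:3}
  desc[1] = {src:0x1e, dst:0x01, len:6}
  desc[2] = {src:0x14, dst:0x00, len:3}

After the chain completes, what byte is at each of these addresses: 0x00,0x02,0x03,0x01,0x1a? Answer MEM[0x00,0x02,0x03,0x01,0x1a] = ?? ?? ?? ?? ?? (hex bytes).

D0: mem[0x15..0x17] <- [be d8 10]
D1: mem[0x01..0x06] <- [33 6f 48 57 4d a2]
D2: mem[0x00..0x02] <- [a2 be d8]
query mem[0x00]=0xa2, mem[0x02]=0xd8, mem[0x03]=0x48, mem[0x01]=0xbe, mem[0x1a]=0xb5

MEM[0x00,0x02,0x03,0x01,0x1a] = a2 d8 48 be b5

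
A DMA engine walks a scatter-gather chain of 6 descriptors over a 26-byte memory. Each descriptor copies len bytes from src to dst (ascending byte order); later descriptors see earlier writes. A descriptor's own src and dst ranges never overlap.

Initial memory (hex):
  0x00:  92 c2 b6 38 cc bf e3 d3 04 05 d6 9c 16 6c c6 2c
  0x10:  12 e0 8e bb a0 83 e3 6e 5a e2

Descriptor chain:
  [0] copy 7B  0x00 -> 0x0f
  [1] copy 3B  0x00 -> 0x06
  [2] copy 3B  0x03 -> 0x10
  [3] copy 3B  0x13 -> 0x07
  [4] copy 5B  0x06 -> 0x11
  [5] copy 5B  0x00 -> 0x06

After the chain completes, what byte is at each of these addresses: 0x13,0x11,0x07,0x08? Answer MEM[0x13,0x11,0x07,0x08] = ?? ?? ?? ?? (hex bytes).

[0] 0x00->0x0f len=7 : 92 c2 b6 38 cc bf e3
[1] 0x00->0x06 len=3 : 92 c2 b6
[2] 0x03->0x10 len=3 : 38 cc bf
[3] 0x13->0x07 len=3 : cc bf e3
[4] 0x06->0x11 len=5 : 92 cc bf e3 d6
[5] 0x00->0x06 len=5 : 92 c2 b6 38 cc
query mem[0x13]=0xbf, mem[0x11]=0x92, mem[0x07]=0xc2, mem[0x08]=0xb6

MEM[0x13,0x11,0x07,0x08] = bf 92 c2 b6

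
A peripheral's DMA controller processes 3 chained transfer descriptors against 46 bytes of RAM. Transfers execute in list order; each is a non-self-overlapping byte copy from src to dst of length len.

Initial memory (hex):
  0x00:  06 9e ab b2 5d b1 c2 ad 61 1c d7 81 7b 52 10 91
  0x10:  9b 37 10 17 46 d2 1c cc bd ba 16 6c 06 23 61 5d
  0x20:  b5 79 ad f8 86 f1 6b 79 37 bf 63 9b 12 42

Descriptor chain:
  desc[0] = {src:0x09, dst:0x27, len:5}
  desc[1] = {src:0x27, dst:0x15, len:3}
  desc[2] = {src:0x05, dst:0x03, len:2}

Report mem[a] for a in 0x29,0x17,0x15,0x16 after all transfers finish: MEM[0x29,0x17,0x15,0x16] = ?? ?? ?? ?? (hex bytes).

  after D0: wrote 5B at 0x27 = 1cd7817b52
  after D1: wrote 3B at 0x15 = 1cd781
  after D2: wrote 2B at 0x03 = b1c2
query mem[0x29]=0x81, mem[0x17]=0x81, mem[0x15]=0x1c, mem[0x16]=0xd7

MEM[0x29,0x17,0x15,0x16] = 81 81 1c d7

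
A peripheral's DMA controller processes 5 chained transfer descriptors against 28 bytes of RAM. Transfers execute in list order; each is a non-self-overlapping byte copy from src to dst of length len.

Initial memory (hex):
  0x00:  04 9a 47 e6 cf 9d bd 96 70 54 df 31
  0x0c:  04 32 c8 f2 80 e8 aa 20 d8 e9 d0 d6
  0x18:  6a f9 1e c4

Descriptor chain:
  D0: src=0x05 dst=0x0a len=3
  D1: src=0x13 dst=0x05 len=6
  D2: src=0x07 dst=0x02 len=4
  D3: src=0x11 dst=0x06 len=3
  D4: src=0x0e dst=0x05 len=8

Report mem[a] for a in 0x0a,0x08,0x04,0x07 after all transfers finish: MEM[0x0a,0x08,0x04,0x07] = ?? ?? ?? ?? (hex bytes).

#0 dst[0x0a+3] := {0x9d,0xbd,0x96}
#1 dst[0x05+6] := {0x20,0xd8,0xe9,0xd0,0xd6,0x6a}
#2 dst[0x02+4] := {0xe9,0xd0,0xd6,0x6a}
#3 dst[0x06+3] := {0xe8,0xaa,0x20}
#4 dst[0x05+8] := {0xc8,0xf2,0x80,0xe8,0xaa,0x20,0xd8,0xe9}
query mem[0x0a]=0x20, mem[0x08]=0xe8, mem[0x04]=0xd6, mem[0x07]=0x80

MEM[0x0a,0x08,0x04,0x07] = 20 e8 d6 80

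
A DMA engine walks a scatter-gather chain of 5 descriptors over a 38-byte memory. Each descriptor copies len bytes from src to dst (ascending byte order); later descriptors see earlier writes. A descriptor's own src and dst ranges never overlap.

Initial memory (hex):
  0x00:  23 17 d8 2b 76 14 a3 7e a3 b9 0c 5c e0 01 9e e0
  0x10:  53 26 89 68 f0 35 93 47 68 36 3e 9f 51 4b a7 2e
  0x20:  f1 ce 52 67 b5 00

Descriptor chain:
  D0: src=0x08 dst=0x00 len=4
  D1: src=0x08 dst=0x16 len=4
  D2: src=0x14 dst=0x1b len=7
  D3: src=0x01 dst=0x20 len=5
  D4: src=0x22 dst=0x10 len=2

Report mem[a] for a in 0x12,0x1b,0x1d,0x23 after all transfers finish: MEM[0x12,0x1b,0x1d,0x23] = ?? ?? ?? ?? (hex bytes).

MEM[0x12,0x1b,0x1d,0x23] = 89 f0 a3 76

#0 dst[0x00+4] := {0xa3,0xb9,0x0c,0x5c}
#1 dst[0x16+4] := {0xa3,0xb9,0x0c,0x5c}
#2 dst[0x1b+7] := {0xf0,0x35,0xa3,0xb9,0x0c,0x5c,0x3e}
#3 dst[0x20+5] := {0xb9,0x0c,0x5c,0x76,0x14}
#4 dst[0x10+2] := {0x5c,0x76}
query mem[0x12]=0x89, mem[0x1b]=0xf0, mem[0x1d]=0xa3, mem[0x23]=0x76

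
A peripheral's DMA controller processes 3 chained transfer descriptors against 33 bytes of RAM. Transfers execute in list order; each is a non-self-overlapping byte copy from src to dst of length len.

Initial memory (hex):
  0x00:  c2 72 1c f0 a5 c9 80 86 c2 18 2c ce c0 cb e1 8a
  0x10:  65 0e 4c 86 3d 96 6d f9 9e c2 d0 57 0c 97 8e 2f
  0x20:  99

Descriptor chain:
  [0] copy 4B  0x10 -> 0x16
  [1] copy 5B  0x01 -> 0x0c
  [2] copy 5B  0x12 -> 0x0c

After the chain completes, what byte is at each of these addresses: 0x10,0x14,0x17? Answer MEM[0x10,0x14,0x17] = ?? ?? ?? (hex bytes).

  after D0: wrote 4B at 0x16 = 650e4c86
  after D1: wrote 5B at 0x0c = 721cf0a5c9
  after D2: wrote 5B at 0x0c = 4c863d9665
query mem[0x10]=0x65, mem[0x14]=0x3d, mem[0x17]=0x0e

MEM[0x10,0x14,0x17] = 65 3d 0e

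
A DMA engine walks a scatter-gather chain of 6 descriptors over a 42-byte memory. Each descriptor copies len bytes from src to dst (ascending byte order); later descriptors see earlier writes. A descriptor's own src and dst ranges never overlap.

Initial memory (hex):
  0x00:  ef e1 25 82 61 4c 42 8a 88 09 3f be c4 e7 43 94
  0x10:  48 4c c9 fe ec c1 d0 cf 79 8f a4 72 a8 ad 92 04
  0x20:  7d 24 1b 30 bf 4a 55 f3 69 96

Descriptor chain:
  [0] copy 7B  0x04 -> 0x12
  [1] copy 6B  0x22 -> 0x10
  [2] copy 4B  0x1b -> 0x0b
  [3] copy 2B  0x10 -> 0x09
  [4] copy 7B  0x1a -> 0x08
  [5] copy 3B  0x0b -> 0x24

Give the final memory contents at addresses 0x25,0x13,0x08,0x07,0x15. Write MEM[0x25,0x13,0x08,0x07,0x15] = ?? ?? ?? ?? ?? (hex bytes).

  after D0: wrote 7B at 0x12 = 614c428a88093f
  after D1: wrote 6B at 0x10 = 1b30bf4a55f3
  after D2: wrote 4B at 0x0b = 72a8ad92
  after D3: wrote 2B at 0x09 = 1b30
  after D4: wrote 7B at 0x08 = a472a8ad92047d
  after D5: wrote 3B at 0x24 = ad9204
query mem[0x25]=0x92, mem[0x13]=0x4a, mem[0x08]=0xa4, mem[0x07]=0x8a, mem[0x15]=0xf3

MEM[0x25,0x13,0x08,0x07,0x15] = 92 4a a4 8a f3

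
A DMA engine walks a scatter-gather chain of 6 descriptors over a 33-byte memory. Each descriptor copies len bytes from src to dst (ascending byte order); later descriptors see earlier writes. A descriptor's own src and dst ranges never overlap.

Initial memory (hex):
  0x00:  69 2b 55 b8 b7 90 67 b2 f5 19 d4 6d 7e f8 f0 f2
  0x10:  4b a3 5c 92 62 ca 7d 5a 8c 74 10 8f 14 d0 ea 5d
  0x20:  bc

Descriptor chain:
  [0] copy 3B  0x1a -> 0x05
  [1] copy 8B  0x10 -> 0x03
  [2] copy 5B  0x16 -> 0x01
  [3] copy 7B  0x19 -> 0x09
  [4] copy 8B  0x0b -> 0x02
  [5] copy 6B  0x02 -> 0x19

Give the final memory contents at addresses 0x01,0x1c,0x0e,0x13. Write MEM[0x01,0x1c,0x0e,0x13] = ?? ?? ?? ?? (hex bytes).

[0] 0x1a->0x05 len=3 : 10 8f 14
[1] 0x10->0x03 len=8 : 4b a3 5c 92 62 ca 7d 5a
[2] 0x16->0x01 len=5 : 7d 5a 8c 74 10
[3] 0x19->0x09 len=7 : 74 10 8f 14 d0 ea 5d
[4] 0x0b->0x02 len=8 : 8f 14 d0 ea 5d 4b a3 5c
[5] 0x02->0x19 len=6 : 8f 14 d0 ea 5d 4b
query mem[0x01]=0x7d, mem[0x1c]=0xea, mem[0x0e]=0xea, mem[0x13]=0x92

MEM[0x01,0x1c,0x0e,0x13] = 7d ea ea 92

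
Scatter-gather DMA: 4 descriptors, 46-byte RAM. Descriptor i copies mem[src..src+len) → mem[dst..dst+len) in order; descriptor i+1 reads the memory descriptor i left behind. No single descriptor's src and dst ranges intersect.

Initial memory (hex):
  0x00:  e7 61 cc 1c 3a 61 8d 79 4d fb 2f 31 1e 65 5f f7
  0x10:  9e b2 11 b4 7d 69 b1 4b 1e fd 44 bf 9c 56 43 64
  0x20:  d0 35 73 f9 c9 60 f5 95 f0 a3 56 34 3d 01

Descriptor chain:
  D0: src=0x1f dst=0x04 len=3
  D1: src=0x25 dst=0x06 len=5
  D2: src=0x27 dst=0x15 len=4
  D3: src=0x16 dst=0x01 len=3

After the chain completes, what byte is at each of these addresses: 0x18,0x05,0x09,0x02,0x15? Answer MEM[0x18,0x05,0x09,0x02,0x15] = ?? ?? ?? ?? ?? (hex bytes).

  after D0: wrote 3B at 0x04 = 64d035
  after D1: wrote 5B at 0x06 = 60f595f0a3
  after D2: wrote 4B at 0x15 = 95f0a356
  after D3: wrote 3B at 0x01 = f0a356
query mem[0x18]=0x56, mem[0x05]=0xd0, mem[0x09]=0xf0, mem[0x02]=0xa3, mem[0x15]=0x95

MEM[0x18,0x05,0x09,0x02,0x15] = 56 d0 f0 a3 95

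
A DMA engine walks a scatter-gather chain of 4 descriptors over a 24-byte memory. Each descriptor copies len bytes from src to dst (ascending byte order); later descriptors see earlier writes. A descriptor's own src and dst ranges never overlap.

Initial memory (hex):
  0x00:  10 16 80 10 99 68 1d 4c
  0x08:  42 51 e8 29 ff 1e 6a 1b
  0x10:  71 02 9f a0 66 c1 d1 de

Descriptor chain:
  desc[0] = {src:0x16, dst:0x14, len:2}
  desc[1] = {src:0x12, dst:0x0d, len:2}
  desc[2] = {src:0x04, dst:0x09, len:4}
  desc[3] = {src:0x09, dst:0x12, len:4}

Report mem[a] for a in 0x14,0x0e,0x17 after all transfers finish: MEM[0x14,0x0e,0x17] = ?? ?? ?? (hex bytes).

[0] 0x16->0x14 len=2 : d1 de
[1] 0x12->0x0d len=2 : 9f a0
[2] 0x04->0x09 len=4 : 99 68 1d 4c
[3] 0x09->0x12 len=4 : 99 68 1d 4c
query mem[0x14]=0x1d, mem[0x0e]=0xa0, mem[0x17]=0xde

MEM[0x14,0x0e,0x17] = 1d a0 de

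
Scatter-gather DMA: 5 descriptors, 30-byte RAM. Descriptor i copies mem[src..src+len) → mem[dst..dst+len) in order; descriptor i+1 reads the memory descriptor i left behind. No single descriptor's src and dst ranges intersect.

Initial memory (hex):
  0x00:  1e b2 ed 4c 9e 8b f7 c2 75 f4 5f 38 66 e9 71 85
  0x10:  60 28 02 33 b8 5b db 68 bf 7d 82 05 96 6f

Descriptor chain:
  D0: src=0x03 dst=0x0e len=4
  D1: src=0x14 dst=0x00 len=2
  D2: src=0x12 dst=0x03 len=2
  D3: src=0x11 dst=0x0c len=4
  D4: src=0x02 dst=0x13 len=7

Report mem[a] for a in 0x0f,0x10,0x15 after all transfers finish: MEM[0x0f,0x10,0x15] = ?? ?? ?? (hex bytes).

[0] 0x03->0x0e len=4 : 4c 9e 8b f7
[1] 0x14->0x00 len=2 : b8 5b
[2] 0x12->0x03 len=2 : 02 33
[3] 0x11->0x0c len=4 : f7 02 33 b8
[4] 0x02->0x13 len=7 : ed 02 33 8b f7 c2 75
query mem[0x0f]=0xb8, mem[0x10]=0x8b, mem[0x15]=0x33

MEM[0x0f,0x10,0x15] = b8 8b 33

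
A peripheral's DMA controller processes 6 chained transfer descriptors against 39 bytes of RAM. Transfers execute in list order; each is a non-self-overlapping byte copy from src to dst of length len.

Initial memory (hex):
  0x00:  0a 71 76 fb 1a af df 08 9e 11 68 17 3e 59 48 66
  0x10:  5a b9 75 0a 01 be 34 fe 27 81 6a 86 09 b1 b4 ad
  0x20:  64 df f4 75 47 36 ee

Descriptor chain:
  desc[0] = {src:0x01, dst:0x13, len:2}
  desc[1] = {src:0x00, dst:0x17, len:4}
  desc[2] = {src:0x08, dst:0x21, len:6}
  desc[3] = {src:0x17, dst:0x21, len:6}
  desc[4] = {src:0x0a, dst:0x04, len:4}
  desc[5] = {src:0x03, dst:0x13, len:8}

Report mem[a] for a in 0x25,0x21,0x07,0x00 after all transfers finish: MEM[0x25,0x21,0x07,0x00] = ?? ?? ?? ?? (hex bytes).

MEM[0x25,0x21,0x07,0x00] = 86 0a 59 0a

  after D0: wrote 2B at 0x13 = 7176
  after D1: wrote 4B at 0x17 = 0a7176fb
  after D2: wrote 6B at 0x21 = 9e1168173e59
  after D3: wrote 6B at 0x21 = 0a7176fb8609
  after D4: wrote 4B at 0x04 = 68173e59
  after D5: wrote 8B at 0x13 = fb68173e599e1168
query mem[0x25]=0x86, mem[0x21]=0x0a, mem[0x07]=0x59, mem[0x00]=0x0a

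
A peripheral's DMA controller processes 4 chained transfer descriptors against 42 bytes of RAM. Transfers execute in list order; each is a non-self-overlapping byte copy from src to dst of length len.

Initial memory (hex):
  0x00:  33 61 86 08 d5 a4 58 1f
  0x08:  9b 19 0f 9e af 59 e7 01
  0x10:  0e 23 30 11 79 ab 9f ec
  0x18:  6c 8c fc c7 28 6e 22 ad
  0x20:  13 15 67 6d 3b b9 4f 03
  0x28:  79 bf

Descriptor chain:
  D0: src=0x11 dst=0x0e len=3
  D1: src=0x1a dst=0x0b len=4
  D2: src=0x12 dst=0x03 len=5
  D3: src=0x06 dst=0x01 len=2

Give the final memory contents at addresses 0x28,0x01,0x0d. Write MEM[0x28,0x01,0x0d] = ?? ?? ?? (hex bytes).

D0: mem[0x0e..0x10] <- [23 30 11]
D1: mem[0x0b..0x0e] <- [fc c7 28 6e]
D2: mem[0x03..0x07] <- [30 11 79 ab 9f]
D3: mem[0x01..0x02] <- [ab 9f]
query mem[0x28]=0x79, mem[0x01]=0xab, mem[0x0d]=0x28

MEM[0x28,0x01,0x0d] = 79 ab 28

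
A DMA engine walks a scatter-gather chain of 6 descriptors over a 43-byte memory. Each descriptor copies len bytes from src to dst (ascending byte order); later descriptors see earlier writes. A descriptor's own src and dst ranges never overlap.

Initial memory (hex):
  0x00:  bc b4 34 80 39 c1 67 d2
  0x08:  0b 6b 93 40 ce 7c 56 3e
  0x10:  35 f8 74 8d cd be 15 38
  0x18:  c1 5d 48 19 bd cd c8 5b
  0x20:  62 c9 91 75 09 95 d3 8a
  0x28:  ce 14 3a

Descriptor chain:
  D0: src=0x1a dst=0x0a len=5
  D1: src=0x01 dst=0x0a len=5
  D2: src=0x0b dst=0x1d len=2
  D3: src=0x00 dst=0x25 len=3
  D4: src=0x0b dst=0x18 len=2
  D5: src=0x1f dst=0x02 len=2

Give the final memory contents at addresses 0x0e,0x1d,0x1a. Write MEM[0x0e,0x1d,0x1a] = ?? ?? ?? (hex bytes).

MEM[0x0e,0x1d,0x1a] = c1 34 48

#0 dst[0x0a+5] := {0x48,0x19,0xbd,0xcd,0xc8}
#1 dst[0x0a+5] := {0xb4,0x34,0x80,0x39,0xc1}
#2 dst[0x1d+2] := {0x34,0x80}
#3 dst[0x25+3] := {0xbc,0xb4,0x34}
#4 dst[0x18+2] := {0x34,0x80}
#5 dst[0x02+2] := {0x5b,0x62}
query mem[0x0e]=0xc1, mem[0x1d]=0x34, mem[0x1a]=0x48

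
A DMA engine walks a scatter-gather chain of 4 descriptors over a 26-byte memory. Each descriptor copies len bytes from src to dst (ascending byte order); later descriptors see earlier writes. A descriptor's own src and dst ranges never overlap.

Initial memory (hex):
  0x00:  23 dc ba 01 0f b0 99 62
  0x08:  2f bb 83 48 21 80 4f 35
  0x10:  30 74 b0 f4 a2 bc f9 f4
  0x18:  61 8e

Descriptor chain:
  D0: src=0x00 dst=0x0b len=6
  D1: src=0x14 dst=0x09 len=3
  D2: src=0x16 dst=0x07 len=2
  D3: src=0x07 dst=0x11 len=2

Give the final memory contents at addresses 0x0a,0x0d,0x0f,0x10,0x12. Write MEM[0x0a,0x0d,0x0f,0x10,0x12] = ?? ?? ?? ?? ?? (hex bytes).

MEM[0x0a,0x0d,0x0f,0x10,0x12] = bc ba 0f b0 f4

#0 dst[0x0b+6] := {0x23,0xdc,0xba,0x01,0x0f,0xb0}
#1 dst[0x09+3] := {0xa2,0xbc,0xf9}
#2 dst[0x07+2] := {0xf9,0xf4}
#3 dst[0x11+2] := {0xf9,0xf4}
query mem[0x0a]=0xbc, mem[0x0d]=0xba, mem[0x0f]=0x0f, mem[0x10]=0xb0, mem[0x12]=0xf4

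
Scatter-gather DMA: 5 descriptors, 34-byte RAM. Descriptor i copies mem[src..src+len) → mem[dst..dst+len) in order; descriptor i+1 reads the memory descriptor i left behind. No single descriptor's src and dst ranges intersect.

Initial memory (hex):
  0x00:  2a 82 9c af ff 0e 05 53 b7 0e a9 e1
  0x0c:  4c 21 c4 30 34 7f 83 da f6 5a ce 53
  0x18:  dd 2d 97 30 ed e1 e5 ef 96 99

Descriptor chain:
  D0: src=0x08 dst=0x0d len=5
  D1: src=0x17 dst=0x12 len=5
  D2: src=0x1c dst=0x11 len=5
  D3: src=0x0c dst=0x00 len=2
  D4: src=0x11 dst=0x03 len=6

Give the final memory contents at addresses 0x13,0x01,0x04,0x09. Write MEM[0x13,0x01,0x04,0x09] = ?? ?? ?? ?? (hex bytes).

MEM[0x13,0x01,0x04,0x09] = e5 b7 e1 0e

  after D0: wrote 5B at 0x0d = b70ea9e14c
  after D1: wrote 5B at 0x12 = 53dd2d9730
  after D2: wrote 5B at 0x11 = ede1e5ef96
  after D3: wrote 2B at 0x00 = 4cb7
  after D4: wrote 6B at 0x03 = ede1e5ef9630
query mem[0x13]=0xe5, mem[0x01]=0xb7, mem[0x04]=0xe1, mem[0x09]=0x0e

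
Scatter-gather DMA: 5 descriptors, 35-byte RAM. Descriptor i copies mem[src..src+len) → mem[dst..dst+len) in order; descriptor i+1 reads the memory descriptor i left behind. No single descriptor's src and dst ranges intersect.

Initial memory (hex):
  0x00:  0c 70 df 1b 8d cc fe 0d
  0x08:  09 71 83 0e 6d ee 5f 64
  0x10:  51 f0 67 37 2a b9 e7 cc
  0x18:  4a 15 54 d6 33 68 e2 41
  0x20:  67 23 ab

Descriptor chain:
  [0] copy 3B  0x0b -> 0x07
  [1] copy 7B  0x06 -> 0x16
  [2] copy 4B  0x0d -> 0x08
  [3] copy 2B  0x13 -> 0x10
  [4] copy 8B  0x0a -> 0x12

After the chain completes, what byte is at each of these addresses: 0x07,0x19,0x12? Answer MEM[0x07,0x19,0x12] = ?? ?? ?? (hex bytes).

MEM[0x07,0x19,0x12] = 0e 2a 64

#0 dst[0x07+3] := {0x0e,0x6d,0xee}
#1 dst[0x16+7] := {0xfe,0x0e,0x6d,0xee,0x83,0x0e,0x6d}
#2 dst[0x08+4] := {0xee,0x5f,0x64,0x51}
#3 dst[0x10+2] := {0x37,0x2a}
#4 dst[0x12+8] := {0x64,0x51,0x6d,0xee,0x5f,0x64,0x37,0x2a}
query mem[0x07]=0x0e, mem[0x19]=0x2a, mem[0x12]=0x64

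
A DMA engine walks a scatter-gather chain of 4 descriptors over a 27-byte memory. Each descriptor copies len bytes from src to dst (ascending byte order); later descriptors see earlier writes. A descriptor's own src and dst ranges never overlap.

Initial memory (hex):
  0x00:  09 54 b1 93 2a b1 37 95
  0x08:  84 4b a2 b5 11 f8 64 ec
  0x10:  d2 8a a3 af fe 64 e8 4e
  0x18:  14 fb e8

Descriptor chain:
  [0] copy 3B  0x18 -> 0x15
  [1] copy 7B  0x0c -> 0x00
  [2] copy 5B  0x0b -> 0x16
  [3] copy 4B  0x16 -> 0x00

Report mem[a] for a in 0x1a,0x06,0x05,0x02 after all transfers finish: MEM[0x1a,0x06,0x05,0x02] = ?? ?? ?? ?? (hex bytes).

MEM[0x1a,0x06,0x05,0x02] = ec a3 8a f8

[0] 0x18->0x15 len=3 : 14 fb e8
[1] 0x0c->0x00 len=7 : 11 f8 64 ec d2 8a a3
[2] 0x0b->0x16 len=5 : b5 11 f8 64 ec
[3] 0x16->0x00 len=4 : b5 11 f8 64
query mem[0x1a]=0xec, mem[0x06]=0xa3, mem[0x05]=0x8a, mem[0x02]=0xf8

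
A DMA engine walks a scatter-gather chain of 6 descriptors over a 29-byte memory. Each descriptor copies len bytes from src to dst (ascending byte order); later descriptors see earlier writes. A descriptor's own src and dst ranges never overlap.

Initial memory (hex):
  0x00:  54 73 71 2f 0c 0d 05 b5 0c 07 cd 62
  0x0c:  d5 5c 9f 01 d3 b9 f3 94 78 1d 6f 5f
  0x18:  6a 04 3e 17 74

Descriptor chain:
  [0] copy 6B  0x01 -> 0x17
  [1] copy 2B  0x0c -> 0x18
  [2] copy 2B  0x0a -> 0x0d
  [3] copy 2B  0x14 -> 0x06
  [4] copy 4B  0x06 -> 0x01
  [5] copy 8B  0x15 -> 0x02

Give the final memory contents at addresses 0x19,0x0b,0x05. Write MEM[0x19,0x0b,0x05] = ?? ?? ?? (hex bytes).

D0: mem[0x17..0x1c] <- [73 71 2f 0c 0d 05]
D1: mem[0x18..0x19] <- [d5 5c]
D2: mem[0x0d..0x0e] <- [cd 62]
D3: mem[0x06..0x07] <- [78 1d]
D4: mem[0x01..0x04] <- [78 1d 0c 07]
D5: mem[0x02..0x09] <- [1d 6f 73 d5 5c 0c 0d 05]
query mem[0x19]=0x5c, mem[0x0b]=0x62, mem[0x05]=0xd5

MEM[0x19,0x0b,0x05] = 5c 62 d5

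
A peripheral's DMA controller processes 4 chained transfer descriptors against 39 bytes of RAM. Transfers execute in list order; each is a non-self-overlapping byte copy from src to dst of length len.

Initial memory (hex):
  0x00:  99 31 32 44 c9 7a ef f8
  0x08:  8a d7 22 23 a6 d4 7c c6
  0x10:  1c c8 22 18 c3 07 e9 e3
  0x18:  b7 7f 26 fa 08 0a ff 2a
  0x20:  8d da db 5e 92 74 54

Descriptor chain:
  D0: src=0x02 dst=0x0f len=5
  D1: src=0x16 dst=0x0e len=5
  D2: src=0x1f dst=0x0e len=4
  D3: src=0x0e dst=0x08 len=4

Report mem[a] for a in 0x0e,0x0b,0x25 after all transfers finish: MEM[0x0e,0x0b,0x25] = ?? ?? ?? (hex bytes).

D0: mem[0x0f..0x13] <- [32 44 c9 7a ef]
D1: mem[0x0e..0x12] <- [e9 e3 b7 7f 26]
D2: mem[0x0e..0x11] <- [2a 8d da db]
D3: mem[0x08..0x0b] <- [2a 8d da db]
query mem[0x0e]=0x2a, mem[0x0b]=0xdb, mem[0x25]=0x74

MEM[0x0e,0x0b,0x25] = 2a db 74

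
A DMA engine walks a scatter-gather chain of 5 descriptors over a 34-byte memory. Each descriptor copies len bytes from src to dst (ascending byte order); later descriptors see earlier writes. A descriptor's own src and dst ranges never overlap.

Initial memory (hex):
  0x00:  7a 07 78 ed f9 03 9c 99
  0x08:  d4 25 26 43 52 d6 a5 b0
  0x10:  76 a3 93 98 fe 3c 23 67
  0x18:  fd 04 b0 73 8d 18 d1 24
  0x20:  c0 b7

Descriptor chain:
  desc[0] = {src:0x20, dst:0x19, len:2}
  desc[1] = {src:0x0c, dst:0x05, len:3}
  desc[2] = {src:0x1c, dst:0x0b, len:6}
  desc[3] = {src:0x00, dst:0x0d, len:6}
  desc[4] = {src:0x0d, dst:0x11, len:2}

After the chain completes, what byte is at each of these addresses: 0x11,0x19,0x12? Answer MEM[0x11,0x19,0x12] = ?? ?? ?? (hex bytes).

[0] 0x20->0x19 len=2 : c0 b7
[1] 0x0c->0x05 len=3 : 52 d6 a5
[2] 0x1c->0x0b len=6 : 8d 18 d1 24 c0 b7
[3] 0x00->0x0d len=6 : 7a 07 78 ed f9 52
[4] 0x0d->0x11 len=2 : 7a 07
query mem[0x11]=0x7a, mem[0x19]=0xc0, mem[0x12]=0x07

MEM[0x11,0x19,0x12] = 7a c0 07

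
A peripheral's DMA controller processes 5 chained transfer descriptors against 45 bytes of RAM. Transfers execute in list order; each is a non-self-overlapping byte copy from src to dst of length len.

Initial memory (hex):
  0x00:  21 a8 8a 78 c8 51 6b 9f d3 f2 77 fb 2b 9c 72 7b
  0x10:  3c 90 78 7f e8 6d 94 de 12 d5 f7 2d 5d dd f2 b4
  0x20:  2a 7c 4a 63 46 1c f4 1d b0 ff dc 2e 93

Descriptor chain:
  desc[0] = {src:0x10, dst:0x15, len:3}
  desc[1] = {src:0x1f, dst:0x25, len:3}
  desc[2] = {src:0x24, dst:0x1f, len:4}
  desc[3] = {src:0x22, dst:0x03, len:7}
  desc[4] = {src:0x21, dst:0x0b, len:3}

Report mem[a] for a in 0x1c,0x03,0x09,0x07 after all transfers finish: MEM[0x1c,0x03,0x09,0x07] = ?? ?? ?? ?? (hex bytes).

MEM[0x1c,0x03,0x09,0x07] = 5d 7c b0 2a

D0: mem[0x15..0x17] <- [3c 90 78]
D1: mem[0x25..0x27] <- [b4 2a 7c]
D2: mem[0x1f..0x22] <- [46 b4 2a 7c]
D3: mem[0x03..0x09] <- [7c 63 46 b4 2a 7c b0]
D4: mem[0x0b..0x0d] <- [2a 7c 63]
query mem[0x1c]=0x5d, mem[0x03]=0x7c, mem[0x09]=0xb0, mem[0x07]=0x2a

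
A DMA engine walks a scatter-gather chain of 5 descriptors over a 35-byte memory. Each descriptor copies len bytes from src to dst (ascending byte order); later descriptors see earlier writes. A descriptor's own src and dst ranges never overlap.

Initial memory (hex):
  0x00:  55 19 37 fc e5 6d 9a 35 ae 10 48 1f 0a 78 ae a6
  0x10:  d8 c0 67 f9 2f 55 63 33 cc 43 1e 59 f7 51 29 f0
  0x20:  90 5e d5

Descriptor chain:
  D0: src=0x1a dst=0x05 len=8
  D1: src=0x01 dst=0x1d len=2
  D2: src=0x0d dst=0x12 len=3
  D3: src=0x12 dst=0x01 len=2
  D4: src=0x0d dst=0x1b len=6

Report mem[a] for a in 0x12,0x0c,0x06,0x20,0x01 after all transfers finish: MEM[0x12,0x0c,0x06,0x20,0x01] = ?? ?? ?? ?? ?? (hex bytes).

D0: mem[0x05..0x0c] <- [1e 59 f7 51 29 f0 90 5e]
D1: mem[0x1d..0x1e] <- [19 37]
D2: mem[0x12..0x14] <- [78 ae a6]
D3: mem[0x01..0x02] <- [78 ae]
D4: mem[0x1b..0x20] <- [78 ae a6 d8 c0 78]
query mem[0x12]=0x78, mem[0x0c]=0x5e, mem[0x06]=0x59, mem[0x20]=0x78, mem[0x01]=0x78

MEM[0x12,0x0c,0x06,0x20,0x01] = 78 5e 59 78 78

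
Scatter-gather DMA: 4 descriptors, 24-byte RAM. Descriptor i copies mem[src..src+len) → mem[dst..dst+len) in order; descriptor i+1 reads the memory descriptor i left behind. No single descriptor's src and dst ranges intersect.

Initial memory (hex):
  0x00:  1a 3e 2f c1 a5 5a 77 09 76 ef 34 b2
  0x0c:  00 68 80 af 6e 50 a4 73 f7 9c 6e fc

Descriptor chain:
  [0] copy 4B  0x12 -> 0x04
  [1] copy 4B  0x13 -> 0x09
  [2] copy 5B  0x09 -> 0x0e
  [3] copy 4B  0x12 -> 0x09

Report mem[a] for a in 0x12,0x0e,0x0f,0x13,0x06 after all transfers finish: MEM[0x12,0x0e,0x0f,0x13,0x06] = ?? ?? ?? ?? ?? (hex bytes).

MEM[0x12,0x0e,0x0f,0x13,0x06] = 68 73 f7 73 f7

D0: mem[0x04..0x07] <- [a4 73 f7 9c]
D1: mem[0x09..0x0c] <- [73 f7 9c 6e]
D2: mem[0x0e..0x12] <- [73 f7 9c 6e 68]
D3: mem[0x09..0x0c] <- [68 73 f7 9c]
query mem[0x12]=0x68, mem[0x0e]=0x73, mem[0x0f]=0xf7, mem[0x13]=0x73, mem[0x06]=0xf7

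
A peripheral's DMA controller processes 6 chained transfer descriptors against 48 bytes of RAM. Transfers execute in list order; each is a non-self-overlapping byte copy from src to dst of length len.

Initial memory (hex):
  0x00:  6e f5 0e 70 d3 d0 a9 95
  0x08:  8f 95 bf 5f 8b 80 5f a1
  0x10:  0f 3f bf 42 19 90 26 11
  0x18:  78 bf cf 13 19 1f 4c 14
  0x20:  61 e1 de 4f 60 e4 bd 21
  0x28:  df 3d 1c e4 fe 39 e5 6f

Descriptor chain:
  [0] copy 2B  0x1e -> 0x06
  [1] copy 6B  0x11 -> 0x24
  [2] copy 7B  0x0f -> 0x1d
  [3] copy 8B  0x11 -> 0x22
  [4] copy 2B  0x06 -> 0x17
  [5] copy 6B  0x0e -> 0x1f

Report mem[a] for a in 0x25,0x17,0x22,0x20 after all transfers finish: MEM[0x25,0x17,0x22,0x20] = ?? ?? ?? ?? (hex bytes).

MEM[0x25,0x17,0x22,0x20] = 19 4c 3f a1

#0 dst[0x06+2] := {0x4c,0x14}
#1 dst[0x24+6] := {0x3f,0xbf,0x42,0x19,0x90,0x26}
#2 dst[0x1d+7] := {0xa1,0x0f,0x3f,0xbf,0x42,0x19,0x90}
#3 dst[0x22+8] := {0x3f,0xbf,0x42,0x19,0x90,0x26,0x11,0x78}
#4 dst[0x17+2] := {0x4c,0x14}
#5 dst[0x1f+6] := {0x5f,0xa1,0x0f,0x3f,0xbf,0x42}
query mem[0x25]=0x19, mem[0x17]=0x4c, mem[0x22]=0x3f, mem[0x20]=0xa1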